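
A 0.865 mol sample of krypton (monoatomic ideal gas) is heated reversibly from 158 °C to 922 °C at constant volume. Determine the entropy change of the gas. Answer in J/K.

ΔS = 11 J/K

In kelvin: T₁ = 431.15 K, T₂ = 1195.15 K. At constant volume, ΔS = nC_V ln(T₂/T₁) with C_V = 3R/2 = 12.47 J mol⁻¹ K⁻¹.
ΔS = 0.865 × 12.47 × ln(1195.15/431.15) = 11 J/K.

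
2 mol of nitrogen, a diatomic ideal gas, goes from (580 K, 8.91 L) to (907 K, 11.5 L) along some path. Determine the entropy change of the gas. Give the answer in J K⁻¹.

ΔS = 22.8 J/K

Entropy is a state function: ΔS = nC_V ln(T₂/T₁) + nR ln(V₂/V₁), with C_V = 5R/2 = 20.79 J mol⁻¹ K⁻¹ for a diatomic ideal gas.
ΔS = 2 × [20.79 × ln(907/580) + 8.314 × ln(11.5/8.91)] = 22.8 J/K.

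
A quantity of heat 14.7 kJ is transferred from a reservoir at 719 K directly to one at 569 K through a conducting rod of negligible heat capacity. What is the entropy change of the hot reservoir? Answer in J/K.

The hot reservoir loses heat Q, so ΔS_hot = −Q/T_H = −14700/719 = -20.4 J/K.

ΔS_hot = -20.4 J/K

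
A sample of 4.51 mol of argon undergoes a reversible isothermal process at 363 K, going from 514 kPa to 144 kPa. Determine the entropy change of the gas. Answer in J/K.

ΔS_gas = 47.7 J/K

For an isothermal ideal gas ΔS_gas = nR ln(P₁/P₂) = 4.51 × 8.314 × ln(514/144) = 47.7 J/K.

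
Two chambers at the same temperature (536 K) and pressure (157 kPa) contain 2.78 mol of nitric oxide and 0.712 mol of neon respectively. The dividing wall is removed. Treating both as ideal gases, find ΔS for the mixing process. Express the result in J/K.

ΔS_mix = 14.7 J/K

Mole fractions: x_A = 2.78/3.49 = 0.796, x_B = 0.204.
ΔS_mix = −R(n_A ln x_A + n_B ln x_B) = −8.314 × (2.78 ln 0.796 + 0.712 ln 0.204) = 14.7 J/K.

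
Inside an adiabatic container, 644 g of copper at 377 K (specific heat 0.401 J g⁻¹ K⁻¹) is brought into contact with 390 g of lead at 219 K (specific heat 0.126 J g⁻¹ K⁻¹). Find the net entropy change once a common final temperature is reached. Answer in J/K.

ΔS_total = 5.37 J/K

Energy balance: T_f = (m₁c₁T₁ + m₂c₂T₂)/(m₁c₁ + m₂c₂) = 351.74 K.
ΔS₁ = m₁c₁ ln(T_f/T₁) = 258.244 × ln(351.74/377) = -17.91 J/K.
ΔS₂ = m₂c₂ ln(T_f/T₂) = 49.14 × ln(351.74/219) = 23.28 J/K.
ΔS_total = -17.91 + 23.28 = 5.37 J/K.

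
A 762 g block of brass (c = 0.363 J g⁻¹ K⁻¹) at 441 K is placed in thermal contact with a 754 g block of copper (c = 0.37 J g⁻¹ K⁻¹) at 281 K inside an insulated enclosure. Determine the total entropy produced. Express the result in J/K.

ΔS_total = 14 J/K

Energy balance: T_f = (m₁c₁T₁ + m₂c₂T₂)/(m₁c₁ + m₂c₂) = 360.66 K.
ΔS₁ = m₁c₁ ln(T_f/T₁) = 276.606 × ln(360.66/441) = -55.63 J/K.
ΔS₂ = m₂c₂ ln(T_f/T₂) = 278.98 × ln(360.66/281) = 69.63 J/K.
ΔS_total = -55.63 + 69.63 = 14 J/K.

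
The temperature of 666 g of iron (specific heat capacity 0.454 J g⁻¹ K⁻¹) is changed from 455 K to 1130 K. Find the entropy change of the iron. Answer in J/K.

ΔS = ∫dQ_rev/T = m c ln(T₂/T₁) = 666 × 0.454 × ln(1130/455) = 275 J/K.

ΔS = 275 J/K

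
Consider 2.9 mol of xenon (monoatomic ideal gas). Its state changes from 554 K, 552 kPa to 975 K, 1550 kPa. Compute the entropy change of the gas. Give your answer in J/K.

ΔS = 9.18 J/K

ΔS = nC_p ln(T₂/T₁) − nR ln(P₂/P₁), with C_p = 5R/2 = 20.79 J mol⁻¹ K⁻¹ for a monoatomic ideal gas.
ΔS = 2.9 × [20.79 × ln(975/554) − 8.314 × ln(1550/552)] = 9.18 J/K.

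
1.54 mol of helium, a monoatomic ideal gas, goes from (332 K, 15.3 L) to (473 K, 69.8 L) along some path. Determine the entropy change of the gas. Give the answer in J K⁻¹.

Entropy is a state function: ΔS = nC_V ln(T₂/T₁) + nR ln(V₂/V₁), with C_V = 3R/2 = 12.47 J mol⁻¹ K⁻¹ for a monoatomic ideal gas.
ΔS = 1.54 × [12.47 × ln(473/332) + 8.314 × ln(69.8/15.3)] = 26.2 J/K.

ΔS = 26.2 J/K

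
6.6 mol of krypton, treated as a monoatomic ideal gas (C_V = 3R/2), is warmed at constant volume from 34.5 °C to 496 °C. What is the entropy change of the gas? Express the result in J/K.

In kelvin: T₁ = 307.65 K, T₂ = 769.15 K. At constant volume, ΔS = nC_V ln(T₂/T₁) with C_V = 3R/2 = 12.47 J mol⁻¹ K⁻¹.
ΔS = 6.6 × 12.47 × ln(769.15/307.65) = 75.4 J/K.

ΔS = 75.4 J/K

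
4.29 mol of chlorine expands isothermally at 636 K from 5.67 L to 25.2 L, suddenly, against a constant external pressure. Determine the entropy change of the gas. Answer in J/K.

ΔS_gas = 53.2 J/K

Entropy is a state function, so ΔS_gas depends only on the end states.
For an isothermal ideal gas ΔS_gas = nR ln(V₂/V₁) = 4.29 × 8.314 × ln(25.2/5.67) = 53.2 J/K.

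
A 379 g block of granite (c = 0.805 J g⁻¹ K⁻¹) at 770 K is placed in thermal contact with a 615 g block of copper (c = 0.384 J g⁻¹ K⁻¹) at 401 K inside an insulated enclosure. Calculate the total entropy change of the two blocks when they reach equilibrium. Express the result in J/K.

Energy balance: T_f = (m₁c₁T₁ + m₂c₂T₂)/(m₁c₁ + m₂c₂) = 609 K.
ΔS₁ = m₁c₁ ln(T_f/T₁) = 305.095 × ln(609/770) = -71.57 J/K.
ΔS₂ = m₂c₂ ln(T_f/T₂) = 236.16 × ln(609/401) = 98.68 J/K.
ΔS_total = -71.57 + 98.68 = 27.1 J/K.

ΔS_total = 27.1 J/K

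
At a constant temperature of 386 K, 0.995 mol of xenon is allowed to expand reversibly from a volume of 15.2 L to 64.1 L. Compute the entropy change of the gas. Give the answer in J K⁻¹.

For an isothermal ideal gas ΔS_gas = nR ln(V₂/V₁) = 0.995 × 8.314 × ln(64.1/15.2) = 11.9 J/K.

ΔS_gas = 11.9 J/K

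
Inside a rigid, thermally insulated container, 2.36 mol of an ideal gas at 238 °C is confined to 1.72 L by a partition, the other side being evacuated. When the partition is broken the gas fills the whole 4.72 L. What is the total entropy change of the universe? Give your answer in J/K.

ΔS_universe = 19.8 J/K

No heat is exchanged and no work is done, so the ideal-gas temperature stays constant.
Entropy is a state function; using a reversible isothermal path, ΔS_gas = nR ln(V₂/V₁) = 2.36 × 8.314 × ln(4.72/1.72) = 19.8 J/K.
The insulated surroundings exchange no heat, so ΔS_surr = 0 and ΔS_universe = ΔS_gas.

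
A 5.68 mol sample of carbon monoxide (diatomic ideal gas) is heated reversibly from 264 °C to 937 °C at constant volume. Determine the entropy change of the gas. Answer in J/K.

In kelvin: T₁ = 537.15 K, T₂ = 1210.15 K. At constant volume, ΔS = nC_V ln(T₂/T₁) with C_V = 5R/2 = 20.79 J mol⁻¹ K⁻¹.
ΔS = 5.68 × 20.79 × ln(1210.15/537.15) = 95.9 J/K.

ΔS = 95.9 J/K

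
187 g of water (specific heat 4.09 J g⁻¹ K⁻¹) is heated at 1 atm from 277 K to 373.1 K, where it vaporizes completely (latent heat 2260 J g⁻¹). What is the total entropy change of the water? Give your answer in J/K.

ΔS = 1360 J/K

Warming step: ΔS₁ = m c ln(T_tr/T_i) = 187 × 4.09 × ln(373.1/277) = 227.8 J/K.
Phase change: ΔS₂ = +mL/T_tr = 187 × 2260 / 373.1 = 1133 J/K.
ΔS_total = (227.8) + (1133) = 1360 J/K.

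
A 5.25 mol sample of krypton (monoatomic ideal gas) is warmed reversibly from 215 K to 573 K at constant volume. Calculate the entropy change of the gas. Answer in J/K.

At constant volume, ΔS = nC_V ln(T₂/T₁) with C_V = 3R/2 = 12.47 J mol⁻¹ K⁻¹.
ΔS = 5.25 × 12.47 × ln(573/215) = 64.2 J/K.

ΔS = 64.2 J/K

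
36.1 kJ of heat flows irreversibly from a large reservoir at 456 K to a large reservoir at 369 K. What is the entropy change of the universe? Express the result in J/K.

ΔS_hot = −Q/T_H = −36100/456 = -79.17 J/K and ΔS_cold = +Q/T_C = 36100/369 = 97.83 J/K.
ΔS_total = -79.17 + 97.83 = 18.7 J/K, positive as the second law requires.

ΔS_total = 18.7 J/K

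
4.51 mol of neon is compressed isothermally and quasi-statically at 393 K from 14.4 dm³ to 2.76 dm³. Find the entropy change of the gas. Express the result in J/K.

ΔS_gas = -61.9 J/K

For an isothermal ideal gas ΔS_gas = nR ln(V₂/V₁) = 4.51 × 8.314 × ln(2.76/14.4) = -61.9 J/K.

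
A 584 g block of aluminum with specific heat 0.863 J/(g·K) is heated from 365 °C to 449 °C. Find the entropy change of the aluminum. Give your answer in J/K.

In kelvin: T₁ = 638.15 K, T₂ = 722.15 K. ΔS = ∫dQ_rev/T = m c ln(T₂/T₁) = 584 × 0.863 × ln(722.15/638.15) = 62.3 J/K.

ΔS = 62.3 J/K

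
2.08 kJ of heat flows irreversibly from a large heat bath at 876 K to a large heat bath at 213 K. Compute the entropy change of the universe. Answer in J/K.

ΔS_hot = −Q/T_H = −2080/876 = -2.374 J/K and ΔS_cold = +Q/T_C = 2080/213 = 9.765 J/K.
ΔS_total = -2.374 + 9.765 = 7.39 J/K, positive as the second law requires.

ΔS_total = 7.39 J/K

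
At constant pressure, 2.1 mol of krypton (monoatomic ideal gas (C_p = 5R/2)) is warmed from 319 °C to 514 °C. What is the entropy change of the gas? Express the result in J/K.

In kelvin: T₁ = 592.15 K, T₂ = 787.15 K. At constant pressure, ΔS = nC_p ln(T₂/T₁) with C_p = 5R/2 = 20.79 J mol⁻¹ K⁻¹.
ΔS = 2.1 × 20.79 × ln(787.15/592.15) = 12.4 J/K.

ΔS = 12.4 J/K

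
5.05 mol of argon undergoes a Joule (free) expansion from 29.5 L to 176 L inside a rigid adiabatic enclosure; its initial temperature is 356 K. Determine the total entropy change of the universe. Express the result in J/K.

ΔS_universe = 75 J/K

No heat is exchanged and no work is done, so the ideal-gas temperature stays constant.
Entropy is a state function; using a reversible isothermal path, ΔS_gas = nR ln(V₂/V₁) = 5.05 × 8.314 × ln(176/29.5) = 75 J/K.
The insulated surroundings exchange no heat, so ΔS_surr = 0 and ΔS_universe = ΔS_gas.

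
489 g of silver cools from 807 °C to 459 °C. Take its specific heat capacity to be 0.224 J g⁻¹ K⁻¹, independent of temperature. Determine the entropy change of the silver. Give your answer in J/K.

ΔS = -42.6 J/K

In kelvin: T₁ = 1080.15 K, T₂ = 732.15 K. ΔS = ∫dQ_rev/T = m c ln(T₂/T₁) = 489 × 0.224 × ln(732.15/1080.15) = -42.6 J/K.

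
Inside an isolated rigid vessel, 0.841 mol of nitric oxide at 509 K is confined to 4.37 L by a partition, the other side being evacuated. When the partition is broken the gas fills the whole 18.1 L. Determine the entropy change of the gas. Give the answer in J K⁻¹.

For an ideal gas in free expansion Q = 0 and W = 0, so T is unchanged.
Entropy is a state function; using a reversible isothermal path, ΔS_gas = nR ln(V₂/V₁) = 0.841 × 8.314 × ln(18.1/4.37) = 9.94 J/K.

ΔS_gas = 9.94 J/K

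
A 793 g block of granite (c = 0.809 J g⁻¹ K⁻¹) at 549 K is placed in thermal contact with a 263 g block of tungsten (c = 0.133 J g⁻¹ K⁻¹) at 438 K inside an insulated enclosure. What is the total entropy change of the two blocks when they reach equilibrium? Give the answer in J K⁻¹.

ΔS_total = 0.792 J/K

Energy balance: T_f = (m₁c₁T₁ + m₂c₂T₂)/(m₁c₁ + m₂c₂) = 543.26 K.
ΔS₁ = m₁c₁ ln(T_f/T₁) = 641.537 × ln(543.26/549) = -6.7419 J/K.
ΔS₂ = m₂c₂ ln(T_f/T₂) = 34.979 × ln(543.26/438) = 7.5334 J/K.
ΔS_total = -6.7419 + 7.5334 = 0.792 J/K.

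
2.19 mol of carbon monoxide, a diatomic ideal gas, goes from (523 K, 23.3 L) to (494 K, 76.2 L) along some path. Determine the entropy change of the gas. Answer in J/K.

ΔS = 19 J/K

Entropy is a state function: ΔS = nC_V ln(T₂/T₁) + nR ln(V₂/V₁), with C_V = 5R/2 = 20.79 J mol⁻¹ K⁻¹ for a diatomic ideal gas.
ΔS = 2.19 × [20.79 × ln(494/523) + 8.314 × ln(76.2/23.3)] = 19 J/K.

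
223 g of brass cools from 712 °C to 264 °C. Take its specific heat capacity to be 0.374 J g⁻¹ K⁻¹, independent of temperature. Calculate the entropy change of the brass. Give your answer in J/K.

In kelvin: T₁ = 985.15 K, T₂ = 537.15 K. ΔS = ∫dQ_rev/T = m c ln(T₂/T₁) = 223 × 0.374 × ln(537.15/985.15) = -50.6 J/K.

ΔS = -50.6 J/K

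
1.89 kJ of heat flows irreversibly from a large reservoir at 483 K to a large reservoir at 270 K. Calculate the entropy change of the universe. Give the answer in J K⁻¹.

ΔS_total = 3.09 J/K

ΔS_hot = −Q/T_H = −1890/483 = -3.913 J/K and ΔS_cold = +Q/T_C = 1890/270 = 7 J/K.
ΔS_total = -3.913 + 7 = 3.09 J/K, positive as the second law requires.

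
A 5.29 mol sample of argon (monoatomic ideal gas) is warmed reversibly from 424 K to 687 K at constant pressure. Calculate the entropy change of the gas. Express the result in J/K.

At constant pressure, ΔS = nC_p ln(T₂/T₁) with C_p = 5R/2 = 20.79 J mol⁻¹ K⁻¹.
ΔS = 5.29 × 20.79 × ln(687/424) = 53.1 J/K.

ΔS = 53.1 J/K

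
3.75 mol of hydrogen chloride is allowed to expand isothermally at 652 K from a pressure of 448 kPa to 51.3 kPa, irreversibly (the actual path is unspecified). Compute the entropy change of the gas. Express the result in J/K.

ΔS_gas = 67.6 J/K

Entropy is a state function, so ΔS_gas depends only on the end states.
For an isothermal ideal gas ΔS_gas = nR ln(P₁/P₂) = 3.75 × 8.314 × ln(448/51.3) = 67.6 J/K.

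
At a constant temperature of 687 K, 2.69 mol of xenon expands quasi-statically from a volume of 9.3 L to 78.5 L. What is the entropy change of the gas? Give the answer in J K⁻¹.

For an isothermal ideal gas ΔS_gas = nR ln(V₂/V₁) = 2.69 × 8.314 × ln(78.5/9.3) = 47.7 J/K.

ΔS_gas = 47.7 J/K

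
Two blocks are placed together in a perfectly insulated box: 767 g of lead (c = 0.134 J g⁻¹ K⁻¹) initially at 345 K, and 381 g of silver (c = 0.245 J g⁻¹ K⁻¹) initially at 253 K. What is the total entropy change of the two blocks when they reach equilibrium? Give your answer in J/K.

ΔS_total = 2.33 J/K

Energy balance: T_f = (m₁c₁T₁ + m₂c₂T₂)/(m₁c₁ + m₂c₂) = 301.21 K.
ΔS₁ = m₁c₁ ln(T_f/T₁) = 102.778 × ln(301.21/345) = -13.95 J/K.
ΔS₂ = m₂c₂ ln(T_f/T₂) = 93.345 × ln(301.21/253) = 16.28 J/K.
ΔS_total = -13.95 + 16.28 = 2.33 J/K.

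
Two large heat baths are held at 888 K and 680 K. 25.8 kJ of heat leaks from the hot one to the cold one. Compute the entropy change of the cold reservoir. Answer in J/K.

The cold reservoir gains heat Q, so ΔS_cold = +Q/T_C = 25800/680 = 37.9 J/K.

ΔS_cold = 37.9 J/K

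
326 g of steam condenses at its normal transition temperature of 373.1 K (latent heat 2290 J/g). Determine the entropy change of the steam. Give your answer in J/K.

Heat released by the substance: Q = −mL = −326 × 2290 = −746540 J.
At constant T, ΔS = Q_rev/T = −746540 / 373.1 = -2000 J/K.

ΔS = -2000 J/K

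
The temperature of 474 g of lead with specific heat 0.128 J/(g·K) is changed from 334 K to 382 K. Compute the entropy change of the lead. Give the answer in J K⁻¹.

ΔS = 8.15 J/K

ΔS = ∫dQ_rev/T = m c ln(T₂/T₁) = 474 × 0.128 × ln(382/334) = 8.15 J/K.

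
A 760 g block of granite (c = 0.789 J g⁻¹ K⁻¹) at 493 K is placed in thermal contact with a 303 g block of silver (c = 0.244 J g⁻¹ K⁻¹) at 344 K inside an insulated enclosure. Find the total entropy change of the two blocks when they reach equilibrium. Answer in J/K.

ΔS_total = 3.88 J/K

Energy balance: T_f = (m₁c₁T₁ + m₂c₂T₂)/(m₁c₁ + m₂c₂) = 476.65 K.
ΔS₁ = m₁c₁ ln(T_f/T₁) = 599.64 × ln(476.65/493) = -20.23 J/K.
ΔS₂ = m₂c₂ ln(T_f/T₂) = 73.932 × ln(476.65/344) = 24.11 J/K.
ΔS_total = -20.23 + 24.11 = 3.88 J/K.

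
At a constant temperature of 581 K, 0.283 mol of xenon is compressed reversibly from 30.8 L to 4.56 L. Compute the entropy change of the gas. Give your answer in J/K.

For an isothermal ideal gas ΔS_gas = nR ln(V₂/V₁) = 0.283 × 8.314 × ln(4.56/30.8) = -4.49 J/K.

ΔS_gas = -4.49 J/K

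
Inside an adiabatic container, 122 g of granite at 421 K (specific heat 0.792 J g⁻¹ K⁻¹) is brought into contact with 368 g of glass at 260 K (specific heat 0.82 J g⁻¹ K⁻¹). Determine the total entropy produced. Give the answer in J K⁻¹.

ΔS_total = 9.18 J/K

Energy balance: T_f = (m₁c₁T₁ + m₂c₂T₂)/(m₁c₁ + m₂c₂) = 299.05 K.
ΔS₁ = m₁c₁ ln(T_f/T₁) = 96.624 × ln(299.05/421) = -33.048 J/K.
ΔS₂ = m₂c₂ ln(T_f/T₂) = 301.76 × ln(299.05/260) = 42.224 J/K.
ΔS_total = -33.048 + 42.224 = 9.18 J/K.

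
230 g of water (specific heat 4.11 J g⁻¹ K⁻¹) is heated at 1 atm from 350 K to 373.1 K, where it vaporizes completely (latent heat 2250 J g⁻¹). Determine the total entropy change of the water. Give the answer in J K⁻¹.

Warming step: ΔS₁ = m c ln(T_tr/T_i) = 230 × 4.11 × ln(373.1/350) = 60.42 J/K.
Phase change: ΔS₂ = +mL/T_tr = 230 × 2250 / 373.1 = 1387 J/K.
ΔS_total = (60.42) + (1387) = 1450 J/K.

ΔS = 1450 J/K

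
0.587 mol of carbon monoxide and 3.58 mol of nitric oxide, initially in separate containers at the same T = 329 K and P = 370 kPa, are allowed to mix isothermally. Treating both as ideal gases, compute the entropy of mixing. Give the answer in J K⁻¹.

ΔS_mix = 14.1 J/K

Mole fractions: x_A = 0.587/4.17 = 0.141, x_B = 0.859.
ΔS_mix = −R(n_A ln x_A + n_B ln x_B) = −8.314 × (0.587 ln 0.141 + 3.58 ln 0.859) = 14.1 J/K.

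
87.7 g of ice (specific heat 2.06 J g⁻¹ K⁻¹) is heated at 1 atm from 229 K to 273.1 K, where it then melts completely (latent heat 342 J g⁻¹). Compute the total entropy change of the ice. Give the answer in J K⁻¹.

Warming step: ΔS₁ = m c ln(T_tr/T_i) = 87.7 × 2.06 × ln(273.1/229) = 31.82 J/K.
Phase change: ΔS₂ = +mL/T_tr = 87.7 × 342 / 273.1 = 109.8 J/K.
ΔS_total = (31.82) + (109.8) = 142 J/K.

ΔS = 142 J/K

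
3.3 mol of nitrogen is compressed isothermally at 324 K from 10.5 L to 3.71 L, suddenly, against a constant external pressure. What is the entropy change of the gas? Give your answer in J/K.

Entropy is a state function, so ΔS_gas depends only on the end states.
For an isothermal ideal gas ΔS_gas = nR ln(V₂/V₁) = 3.3 × 8.314 × ln(3.71/10.5) = -28.5 J/K.

ΔS_gas = -28.5 J/K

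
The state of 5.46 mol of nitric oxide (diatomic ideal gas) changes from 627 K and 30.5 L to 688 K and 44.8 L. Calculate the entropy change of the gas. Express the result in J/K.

ΔS = 28 J/K

Entropy is a state function: ΔS = nC_V ln(T₂/T₁) + nR ln(V₂/V₁), with C_V = 5R/2 = 20.79 J mol⁻¹ K⁻¹ for a diatomic ideal gas.
ΔS = 5.46 × [20.79 × ln(688/627) + 8.314 × ln(44.8/30.5)] = 28 J/K.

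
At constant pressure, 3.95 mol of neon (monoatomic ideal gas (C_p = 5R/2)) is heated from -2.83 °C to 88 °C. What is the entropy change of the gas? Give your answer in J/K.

In kelvin: T₁ = 270.32 K, T₂ = 361.15 K. At constant pressure, ΔS = nC_p ln(T₂/T₁) with C_p = 5R/2 = 20.79 J mol⁻¹ K⁻¹.
ΔS = 3.95 × 20.79 × ln(361.15/270.32) = 23.8 J/K.

ΔS = 23.8 J/K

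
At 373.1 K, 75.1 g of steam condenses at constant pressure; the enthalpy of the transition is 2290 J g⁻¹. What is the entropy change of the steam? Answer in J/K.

ΔS = -461 J/K

Heat released by the substance: Q = −mL = −75.1 × 2290 = −171979 J.
At constant T, ΔS = Q_rev/T = −171979 / 373.1 = -461 J/K.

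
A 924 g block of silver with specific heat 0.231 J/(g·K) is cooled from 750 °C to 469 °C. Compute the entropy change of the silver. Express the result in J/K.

In kelvin: T₁ = 1023.15 K, T₂ = 742.15 K. ΔS = ∫dQ_rev/T = m c ln(T₂/T₁) = 924 × 0.231 × ln(742.15/1023.15) = -68.5 J/K.

ΔS = -68.5 J/K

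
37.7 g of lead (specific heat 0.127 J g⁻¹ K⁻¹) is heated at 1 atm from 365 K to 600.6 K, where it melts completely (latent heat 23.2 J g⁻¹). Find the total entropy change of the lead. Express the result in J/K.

ΔS = 3.84 J/K

Warming step: ΔS₁ = m c ln(T_tr/T_i) = 37.7 × 0.127 × ln(600.6/365) = 2.385 J/K.
Phase change: ΔS₂ = +mL/T_tr = 37.7 × 23.2 / 600.6 = 1.456 J/K.
ΔS_total = (2.385) + (1.456) = 3.84 J/K.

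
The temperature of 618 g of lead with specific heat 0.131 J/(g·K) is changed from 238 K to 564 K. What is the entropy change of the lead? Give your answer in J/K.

ΔS = ∫dQ_rev/T = m c ln(T₂/T₁) = 618 × 0.131 × ln(564/238) = 69.8 J/K.

ΔS = 69.8 J/K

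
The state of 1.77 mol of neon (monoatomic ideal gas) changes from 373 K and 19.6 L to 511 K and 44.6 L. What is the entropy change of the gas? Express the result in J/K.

Entropy is a state function: ΔS = nC_V ln(T₂/T₁) + nR ln(V₂/V₁), with C_V = 3R/2 = 12.47 J mol⁻¹ K⁻¹ for a monoatomic ideal gas.
ΔS = 1.77 × [12.47 × ln(511/373) + 8.314 × ln(44.6/19.6)] = 19 J/K.

ΔS = 19 J/K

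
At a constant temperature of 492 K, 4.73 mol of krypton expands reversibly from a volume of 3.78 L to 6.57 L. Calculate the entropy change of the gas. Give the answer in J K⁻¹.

For an isothermal ideal gas ΔS_gas = nR ln(V₂/V₁) = 4.73 × 8.314 × ln(6.57/3.78) = 21.7 J/K.

ΔS_gas = 21.7 J/K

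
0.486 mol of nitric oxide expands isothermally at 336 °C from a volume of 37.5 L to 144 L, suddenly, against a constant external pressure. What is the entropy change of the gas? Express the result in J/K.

ΔS_gas = 5.44 J/K

Entropy is a state function, so ΔS_gas depends only on the end states.
For an isothermal ideal gas ΔS_gas = nR ln(V₂/V₁) = 0.486 × 8.314 × ln(144/37.5) = 5.44 J/K.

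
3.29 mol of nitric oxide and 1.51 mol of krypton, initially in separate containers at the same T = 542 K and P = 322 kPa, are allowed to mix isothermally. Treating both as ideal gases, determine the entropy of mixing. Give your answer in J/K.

Mole fractions: x_A = 3.29/4.8 = 0.685, x_B = 0.315.
ΔS_mix = −R(n_A ln x_A + n_B ln x_B) = −8.314 × (3.29 ln 0.685 + 1.51 ln 0.315) = 24.9 J/K.

ΔS_mix = 24.9 J/K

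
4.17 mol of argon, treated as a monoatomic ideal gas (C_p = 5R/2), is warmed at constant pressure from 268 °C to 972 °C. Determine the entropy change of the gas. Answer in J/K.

In kelvin: T₁ = 541.15 K, T₂ = 1245.15 K. At constant pressure, ΔS = nC_p ln(T₂/T₁) with C_p = 5R/2 = 20.79 J mol⁻¹ K⁻¹.
ΔS = 4.17 × 20.79 × ln(1245.15/541.15) = 72.2 J/K.

ΔS = 72.2 J/K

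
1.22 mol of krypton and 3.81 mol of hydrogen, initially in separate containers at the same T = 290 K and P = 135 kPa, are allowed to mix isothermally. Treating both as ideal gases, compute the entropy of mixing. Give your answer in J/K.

ΔS_mix = 23.2 J/K

Mole fractions: x_A = 1.22/5.03 = 0.243, x_B = 0.757.
ΔS_mix = −R(n_A ln x_A + n_B ln x_B) = −8.314 × (1.22 ln 0.243 + 3.81 ln 0.757) = 23.2 J/K.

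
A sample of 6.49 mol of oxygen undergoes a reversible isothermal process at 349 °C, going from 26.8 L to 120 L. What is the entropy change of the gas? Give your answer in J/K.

For an isothermal ideal gas ΔS_gas = nR ln(V₂/V₁) = 6.49 × 8.314 × ln(120/26.8) = 80.9 J/K.

ΔS_gas = 80.9 J/K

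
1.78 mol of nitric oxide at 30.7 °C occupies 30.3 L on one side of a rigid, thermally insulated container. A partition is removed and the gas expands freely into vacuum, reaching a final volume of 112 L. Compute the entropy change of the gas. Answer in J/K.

No heat is exchanged and no work is done, so the ideal-gas temperature stays constant.
Entropy is a state function; using a reversible isothermal path, ΔS_gas = nR ln(V₂/V₁) = 1.78 × 8.314 × ln(112/30.3) = 19.3 J/K.

ΔS_gas = 19.3 J/K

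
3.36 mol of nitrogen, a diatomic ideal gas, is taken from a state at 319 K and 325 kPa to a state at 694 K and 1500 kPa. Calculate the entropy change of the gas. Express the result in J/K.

ΔS = 33.3 J/K

ΔS = nC_p ln(T₂/T₁) − nR ln(P₂/P₁), with C_p = 7R/2 = 29.1 J mol⁻¹ K⁻¹ for a diatomic ideal gas.
ΔS = 3.36 × [29.1 × ln(694/319) − 8.314 × ln(1500/325)] = 33.3 J/K.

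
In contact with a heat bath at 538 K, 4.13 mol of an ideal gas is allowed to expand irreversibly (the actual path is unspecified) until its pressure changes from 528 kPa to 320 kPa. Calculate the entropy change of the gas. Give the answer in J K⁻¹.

Entropy is a state function, so ΔS_gas depends only on the end states.
For an isothermal ideal gas ΔS_gas = nR ln(P₁/P₂) = 4.13 × 8.314 × ln(528/320) = 17.2 J/K.

ΔS_gas = 17.2 J/K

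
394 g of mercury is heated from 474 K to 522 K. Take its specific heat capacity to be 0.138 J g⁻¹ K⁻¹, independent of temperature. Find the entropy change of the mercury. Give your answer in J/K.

ΔS = 5.24 J/K

ΔS = ∫dQ_rev/T = m c ln(T₂/T₁) = 394 × 0.138 × ln(522/474) = 5.24 J/K.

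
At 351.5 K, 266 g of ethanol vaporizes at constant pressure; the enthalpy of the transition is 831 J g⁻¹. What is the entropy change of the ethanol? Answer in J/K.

Heat absorbed by the substance: Q = mL = 266 × 831 = 221046 J.
At constant T, ΔS = Q_rev/T = 221046 / 351.5 = 629 J/K.

ΔS = 629 J/K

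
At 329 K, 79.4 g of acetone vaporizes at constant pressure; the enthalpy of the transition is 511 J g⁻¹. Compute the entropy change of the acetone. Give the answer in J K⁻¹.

ΔS = 123 J/K

Heat absorbed by the substance: Q = mL = 79.4 × 511 = 40573.4 J.
At constant T, ΔS = Q_rev/T = 40573.4 / 329 = 123 J/K.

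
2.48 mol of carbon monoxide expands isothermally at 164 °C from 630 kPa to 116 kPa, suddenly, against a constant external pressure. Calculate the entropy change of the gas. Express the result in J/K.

Entropy is a state function, so ΔS_gas depends only on the end states.
For an isothermal ideal gas ΔS_gas = nR ln(P₁/P₂) = 2.48 × 8.314 × ln(630/116) = 34.9 J/K.

ΔS_gas = 34.9 J/K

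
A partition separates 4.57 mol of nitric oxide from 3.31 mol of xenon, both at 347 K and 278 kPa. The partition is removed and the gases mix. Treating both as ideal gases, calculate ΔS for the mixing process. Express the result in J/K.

Mole fractions: x_A = 4.57/7.88 = 0.58, x_B = 0.42.
ΔS_mix = −R(n_A ln x_A + n_B ln x_B) = −8.314 × (4.57 ln 0.58 + 3.31 ln 0.42) = 44.6 J/K.

ΔS_mix = 44.6 J/K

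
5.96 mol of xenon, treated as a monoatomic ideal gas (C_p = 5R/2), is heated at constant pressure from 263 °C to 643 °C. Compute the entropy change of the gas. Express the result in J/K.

ΔS = 66.4 J/K

In kelvin: T₁ = 536.15 K, T₂ = 916.15 K. At constant pressure, ΔS = nC_p ln(T₂/T₁) with C_p = 5R/2 = 20.79 J mol⁻¹ K⁻¹.
ΔS = 5.96 × 20.79 × ln(916.15/536.15) = 66.4 J/K.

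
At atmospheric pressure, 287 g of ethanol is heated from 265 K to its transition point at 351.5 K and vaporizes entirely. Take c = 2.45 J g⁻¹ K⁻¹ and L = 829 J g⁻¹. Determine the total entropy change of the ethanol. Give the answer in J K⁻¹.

Warming step: ΔS₁ = m c ln(T_tr/T_i) = 287 × 2.45 × ln(351.5/265) = 198.6 J/K.
Phase change: ΔS₂ = +mL/T_tr = 287 × 829 / 351.5 = 676.9 J/K.
ΔS_total = (198.6) + (676.9) = 876 J/K.

ΔS = 876 J/K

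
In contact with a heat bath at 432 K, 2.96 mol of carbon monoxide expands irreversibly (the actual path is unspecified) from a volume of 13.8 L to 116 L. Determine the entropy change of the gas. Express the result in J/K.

Entropy is a state function, so ΔS_gas depends only on the end states.
For an isothermal ideal gas ΔS_gas = nR ln(V₂/V₁) = 2.96 × 8.314 × ln(116/13.8) = 52.4 J/K.

ΔS_gas = 52.4 J/K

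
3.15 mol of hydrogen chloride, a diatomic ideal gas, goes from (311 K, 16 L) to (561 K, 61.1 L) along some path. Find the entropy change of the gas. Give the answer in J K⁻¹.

Entropy is a state function: ΔS = nC_V ln(T₂/T₁) + nR ln(V₂/V₁), with C_V = 5R/2 = 20.79 J mol⁻¹ K⁻¹ for a diatomic ideal gas.
ΔS = 3.15 × [20.79 × ln(561/311) + 8.314 × ln(61.1/16)] = 73.7 J/K.

ΔS = 73.7 J/K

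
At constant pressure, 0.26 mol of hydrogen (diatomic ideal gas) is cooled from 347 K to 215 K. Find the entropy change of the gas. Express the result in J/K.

ΔS = -3.62 J/K

At constant pressure, ΔS = nC_p ln(T₂/T₁) with C_p = 7R/2 = 29.1 J mol⁻¹ K⁻¹.
ΔS = 0.26 × 29.1 × ln(215/347) = -3.62 J/K.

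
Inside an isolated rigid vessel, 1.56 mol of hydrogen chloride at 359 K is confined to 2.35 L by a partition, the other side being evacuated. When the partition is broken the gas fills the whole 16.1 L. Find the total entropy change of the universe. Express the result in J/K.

For an ideal gas in free expansion Q = 0 and W = 0, so T is unchanged.
Entropy is a state function; using a reversible isothermal path, ΔS_gas = nR ln(V₂/V₁) = 1.56 × 8.314 × ln(16.1/2.35) = 25 J/K.
The insulated surroundings exchange no heat, so ΔS_surr = 0 and ΔS_universe = ΔS_gas.

ΔS_universe = 25 J/K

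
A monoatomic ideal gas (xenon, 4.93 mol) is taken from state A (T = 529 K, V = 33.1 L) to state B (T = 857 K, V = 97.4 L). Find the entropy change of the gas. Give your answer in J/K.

Entropy is a state function: ΔS = nC_V ln(T₂/T₁) + nR ln(V₂/V₁), with C_V = 3R/2 = 12.47 J mol⁻¹ K⁻¹ for a monoatomic ideal gas.
ΔS = 4.93 × [12.47 × ln(857/529) + 8.314 × ln(97.4/33.1)] = 73.9 J/K.

ΔS = 73.9 J/K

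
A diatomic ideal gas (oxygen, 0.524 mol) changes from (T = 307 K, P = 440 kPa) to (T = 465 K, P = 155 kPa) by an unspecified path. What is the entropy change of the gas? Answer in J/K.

ΔS = nC_p ln(T₂/T₁) − nR ln(P₂/P₁), with C_p = 7R/2 = 29.1 J mol⁻¹ K⁻¹ for a diatomic ideal gas.
ΔS = 0.524 × [29.1 × ln(465/307) − 8.314 × ln(155/440)] = 10.9 J/K.

ΔS = 10.9 J/K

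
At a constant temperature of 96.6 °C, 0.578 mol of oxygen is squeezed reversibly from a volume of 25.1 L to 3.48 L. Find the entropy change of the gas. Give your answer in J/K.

ΔS_gas = -9.49 J/K

For an isothermal ideal gas ΔS_gas = nR ln(V₂/V₁) = 0.578 × 8.314 × ln(3.48/25.1) = -9.49 J/K.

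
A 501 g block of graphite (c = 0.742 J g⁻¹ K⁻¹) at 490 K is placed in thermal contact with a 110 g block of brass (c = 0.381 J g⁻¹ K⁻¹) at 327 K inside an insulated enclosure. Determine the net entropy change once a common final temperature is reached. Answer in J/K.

ΔS_total = 2.77 J/K

Energy balance: T_f = (m₁c₁T₁ + m₂c₂T₂)/(m₁c₁ + m₂c₂) = 473.49 K.
ΔS₁ = m₁c₁ ln(T_f/T₁) = 371.742 × ln(473.49/490) = -12.74 J/K.
ΔS₂ = m₂c₂ ln(T_f/T₂) = 41.91 × ln(473.49/327) = 15.51 J/K.
ΔS_total = -12.74 + 15.51 = 2.77 J/K.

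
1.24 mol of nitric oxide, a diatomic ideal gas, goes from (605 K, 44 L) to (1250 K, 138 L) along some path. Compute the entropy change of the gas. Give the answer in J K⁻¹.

ΔS = 30.5 J/K

Entropy is a state function: ΔS = nC_V ln(T₂/T₁) + nR ln(V₂/V₁), with C_V = 5R/2 = 20.79 J mol⁻¹ K⁻¹ for a diatomic ideal gas.
ΔS = 1.24 × [20.79 × ln(1250/605) + 8.314 × ln(138/44)] = 30.5 J/K.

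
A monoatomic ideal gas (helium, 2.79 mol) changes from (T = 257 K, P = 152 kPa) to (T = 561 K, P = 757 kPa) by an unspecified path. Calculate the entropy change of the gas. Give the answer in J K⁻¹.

ΔS = 8.03 J/K

ΔS = nC_p ln(T₂/T₁) − nR ln(P₂/P₁), with C_p = 5R/2 = 20.79 J mol⁻¹ K⁻¹ for a monoatomic ideal gas.
ΔS = 2.79 × [20.79 × ln(561/257) − 8.314 × ln(757/152)] = 8.03 J/K.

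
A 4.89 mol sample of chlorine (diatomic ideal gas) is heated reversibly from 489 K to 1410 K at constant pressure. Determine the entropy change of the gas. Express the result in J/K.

ΔS = 151 J/K

At constant pressure, ΔS = nC_p ln(T₂/T₁) with C_p = 7R/2 = 29.1 J mol⁻¹ K⁻¹.
ΔS = 4.89 × 29.1 × ln(1410/489) = 151 J/K.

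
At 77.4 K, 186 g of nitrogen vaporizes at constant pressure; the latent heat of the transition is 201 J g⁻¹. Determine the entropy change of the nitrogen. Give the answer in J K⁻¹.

ΔS = 483 J/K

Heat absorbed by the substance: Q = mL = 186 × 201 = 37386 J.
At constant T, ΔS = Q_rev/T = 37386 / 77.4 = 483 J/K.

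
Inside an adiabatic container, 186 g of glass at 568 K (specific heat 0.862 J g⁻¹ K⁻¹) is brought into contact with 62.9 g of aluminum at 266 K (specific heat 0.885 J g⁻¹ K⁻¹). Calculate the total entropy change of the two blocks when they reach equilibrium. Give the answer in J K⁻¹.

ΔS_total = 10.4 J/K

Energy balance: T_f = (m₁c₁T₁ + m₂c₂T₂)/(m₁c₁ + m₂c₂) = 490.17 K.
ΔS₁ = m₁c₁ ln(T_f/T₁) = 160.332 × ln(490.17/568) = -23.63 J/K.
ΔS₂ = m₂c₂ ln(T_f/T₂) = 55.6665 × ln(490.17/266) = 34.03 J/K.
ΔS_total = -23.63 + 34.03 = 10.4 J/K.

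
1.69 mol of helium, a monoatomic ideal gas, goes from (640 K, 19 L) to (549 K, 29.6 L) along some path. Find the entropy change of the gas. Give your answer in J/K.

Entropy is a state function: ΔS = nC_V ln(T₂/T₁) + nR ln(V₂/V₁), with C_V = 3R/2 = 12.47 J mol⁻¹ K⁻¹ for a monoatomic ideal gas.
ΔS = 1.69 × [12.47 × ln(549/640) + 8.314 × ln(29.6/19)] = 3 J/K.

ΔS = 3 J/K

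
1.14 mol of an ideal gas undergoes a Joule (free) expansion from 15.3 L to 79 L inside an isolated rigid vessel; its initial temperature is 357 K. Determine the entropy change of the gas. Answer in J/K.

ΔS_gas = 15.6 J/K

No heat is exchanged and no work is done, so the ideal-gas temperature stays constant.
Entropy is a state function; using a reversible isothermal path, ΔS_gas = nR ln(V₂/V₁) = 1.14 × 8.314 × ln(79/15.3) = 15.6 J/K.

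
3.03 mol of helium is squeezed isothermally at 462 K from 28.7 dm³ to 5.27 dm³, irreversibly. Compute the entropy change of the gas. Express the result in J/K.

ΔS_gas = -42.7 J/K

Entropy is a state function, so ΔS_gas depends only on the end states.
For an isothermal ideal gas ΔS_gas = nR ln(V₂/V₁) = 3.03 × 8.314 × ln(5.27/28.7) = -42.7 J/K.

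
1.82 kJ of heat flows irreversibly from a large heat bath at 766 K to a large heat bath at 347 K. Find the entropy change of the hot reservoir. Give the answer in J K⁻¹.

The hot reservoir loses heat Q, so ΔS_hot = −Q/T_H = −1820/766 = -2.38 J/K.

ΔS_hot = -2.38 J/K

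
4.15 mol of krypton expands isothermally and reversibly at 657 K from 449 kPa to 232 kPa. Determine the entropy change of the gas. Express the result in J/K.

ΔS_gas = 22.8 J/K

For an isothermal ideal gas ΔS_gas = nR ln(P₁/P₂) = 4.15 × 8.314 × ln(449/232) = 22.8 J/K.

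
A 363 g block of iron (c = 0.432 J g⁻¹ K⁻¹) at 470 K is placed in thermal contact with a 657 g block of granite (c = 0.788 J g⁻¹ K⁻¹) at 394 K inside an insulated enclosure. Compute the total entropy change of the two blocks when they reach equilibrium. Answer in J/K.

Energy balance: T_f = (m₁c₁T₁ + m₂c₂T₂)/(m₁c₁ + m₂c₂) = 411.67 K.
ΔS₁ = m₁c₁ ln(T_f/T₁) = 156.816 × ln(411.67/470) = -20.78 J/K.
ΔS₂ = m₂c₂ ln(T_f/T₂) = 517.716 × ln(411.67/394) = 22.71 J/K.
ΔS_total = -20.78 + 22.71 = 1.93 J/K.

ΔS_total = 1.93 J/K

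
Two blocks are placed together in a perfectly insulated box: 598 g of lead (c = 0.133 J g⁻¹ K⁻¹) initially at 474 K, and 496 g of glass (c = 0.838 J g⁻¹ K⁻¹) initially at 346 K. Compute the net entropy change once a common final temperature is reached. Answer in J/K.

ΔS_total = 3.55 J/K

Energy balance: T_f = (m₁c₁T₁ + m₂c₂T₂)/(m₁c₁ + m₂c₂) = 366.56 K.
ΔS₁ = m₁c₁ ln(T_f/T₁) = 79.534 × ln(366.56/474) = -20.44 J/K.
ΔS₂ = m₂c₂ ln(T_f/T₂) = 415.648 × ln(366.56/346) = 23.99 J/K.
ΔS_total = -20.44 + 23.99 = 3.55 J/K.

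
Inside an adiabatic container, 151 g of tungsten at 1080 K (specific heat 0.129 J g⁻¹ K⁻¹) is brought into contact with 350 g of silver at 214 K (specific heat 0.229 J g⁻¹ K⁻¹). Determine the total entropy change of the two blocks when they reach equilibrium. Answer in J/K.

Energy balance: T_f = (m₁c₁T₁ + m₂c₂T₂)/(m₁c₁ + m₂c₂) = 383.32 K.
ΔS₁ = m₁c₁ ln(T_f/T₁) = 19.479 × ln(383.32/1080) = -20.18 J/K.
ΔS₂ = m₂c₂ ln(T_f/T₂) = 80.15 × ln(383.32/214) = 46.72 J/K.
ΔS_total = -20.18 + 46.72 = 26.5 J/K.

ΔS_total = 26.5 J/K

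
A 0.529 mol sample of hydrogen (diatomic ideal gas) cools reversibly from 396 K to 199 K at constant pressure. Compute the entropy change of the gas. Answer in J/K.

ΔS = -10.6 J/K

At constant pressure, ΔS = nC_p ln(T₂/T₁) with C_p = 7R/2 = 29.1 J mol⁻¹ K⁻¹.
ΔS = 0.529 × 29.1 × ln(199/396) = -10.6 J/K.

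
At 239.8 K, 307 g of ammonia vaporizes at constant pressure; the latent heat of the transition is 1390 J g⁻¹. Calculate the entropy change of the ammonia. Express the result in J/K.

ΔS = 1780 J/K

Heat absorbed by the substance: Q = mL = 307 × 1390 = 426730 J.
At constant T, ΔS = Q_rev/T = 426730 / 239.8 = 1780 J/K.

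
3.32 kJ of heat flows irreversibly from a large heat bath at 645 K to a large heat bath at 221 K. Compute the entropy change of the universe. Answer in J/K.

ΔS_total = 9.88 J/K

ΔS_hot = −Q/T_H = −3320/645 = -5.1473 J/K and ΔS_cold = +Q/T_C = 3320/221 = 15.023 J/K.
ΔS_total = -5.1473 + 15.023 = 9.88 J/K, positive as the second law requires.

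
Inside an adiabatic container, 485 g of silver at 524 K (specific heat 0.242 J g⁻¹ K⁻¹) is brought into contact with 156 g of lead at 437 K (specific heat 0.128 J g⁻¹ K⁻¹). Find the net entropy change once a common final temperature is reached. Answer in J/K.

Energy balance: T_f = (m₁c₁T₁ + m₂c₂T₂)/(m₁c₁ + m₂c₂) = 511.35 K.
ΔS₁ = m₁c₁ ln(T_f/T₁) = 117.37 × ln(511.35/524) = -2.868 J/K.
ΔS₂ = m₂c₂ ln(T_f/T₂) = 19.968 × ln(511.35/437) = 3.137 J/K.
ΔS_total = -2.868 + 3.137 = 0.269 J/K.

ΔS_total = 0.269 J/K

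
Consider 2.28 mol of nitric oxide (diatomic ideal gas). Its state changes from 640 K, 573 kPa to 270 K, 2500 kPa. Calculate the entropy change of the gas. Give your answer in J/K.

ΔS = nC_p ln(T₂/T₁) − nR ln(P₂/P₁), with C_p = 7R/2 = 29.1 J mol⁻¹ K⁻¹ for a diatomic ideal gas.
ΔS = 2.28 × [29.1 × ln(270/640) − 8.314 × ln(2500/573)] = -85.2 J/K.

ΔS = -85.2 J/K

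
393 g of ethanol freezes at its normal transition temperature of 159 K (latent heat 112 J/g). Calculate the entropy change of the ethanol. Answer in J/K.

ΔS = -277 J/K

Heat released by the substance: Q = −mL = −393 × 112 = −44016 J.
At constant T, ΔS = Q_rev/T = −44016 / 159 = -277 J/K.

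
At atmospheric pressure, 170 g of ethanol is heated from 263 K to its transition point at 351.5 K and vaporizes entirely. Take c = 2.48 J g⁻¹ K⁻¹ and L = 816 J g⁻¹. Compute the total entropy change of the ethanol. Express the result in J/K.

Warming step: ΔS₁ = m c ln(T_tr/T_i) = 170 × 2.48 × ln(351.5/263) = 122.3 J/K.
Phase change: ΔS₂ = +mL/T_tr = 170 × 816 / 351.5 = 394.7 J/K.
ΔS_total = (122.3) + (394.7) = 517 J/K.

ΔS = 517 J/K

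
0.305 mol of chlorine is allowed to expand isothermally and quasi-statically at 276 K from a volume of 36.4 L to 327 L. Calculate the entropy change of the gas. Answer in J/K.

ΔS_gas = 5.57 J/K

For an isothermal ideal gas ΔS_gas = nR ln(V₂/V₁) = 0.305 × 8.314 × ln(327/36.4) = 5.57 J/K.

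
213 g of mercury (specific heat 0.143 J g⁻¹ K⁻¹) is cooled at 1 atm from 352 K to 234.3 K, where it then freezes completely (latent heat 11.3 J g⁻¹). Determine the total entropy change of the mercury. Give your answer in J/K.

ΔS = -22.7 J/K

Cooling step: ΔS₁ = m c ln(T_tr/T_i) = 213 × 0.143 × ln(234.3/352) = -12.4 J/K.
Phase change: ΔS₂ = −mL/T_tr = −213 × 11.3 / 234.3 = -10.27 J/K.
ΔS_total = (-12.4) + (-10.27) = -22.7 J/K.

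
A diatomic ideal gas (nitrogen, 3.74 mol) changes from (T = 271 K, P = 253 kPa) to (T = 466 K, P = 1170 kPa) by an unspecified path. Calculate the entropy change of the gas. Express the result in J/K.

ΔS = nC_p ln(T₂/T₁) − nR ln(P₂/P₁), with C_p = 7R/2 = 29.1 J mol⁻¹ K⁻¹ for a diatomic ideal gas.
ΔS = 3.74 × [29.1 × ln(466/271) − 8.314 × ln(1170/253)] = 11.4 J/K.

ΔS = 11.4 J/K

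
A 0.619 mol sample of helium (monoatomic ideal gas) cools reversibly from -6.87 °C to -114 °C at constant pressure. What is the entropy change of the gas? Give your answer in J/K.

ΔS = -6.62 J/K

In kelvin: T₁ = 266.28 K, T₂ = 159.15 K. At constant pressure, ΔS = nC_p ln(T₂/T₁) with C_p = 5R/2 = 20.79 J mol⁻¹ K⁻¹.
ΔS = 0.619 × 20.79 × ln(159.15/266.28) = -6.62 J/K.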